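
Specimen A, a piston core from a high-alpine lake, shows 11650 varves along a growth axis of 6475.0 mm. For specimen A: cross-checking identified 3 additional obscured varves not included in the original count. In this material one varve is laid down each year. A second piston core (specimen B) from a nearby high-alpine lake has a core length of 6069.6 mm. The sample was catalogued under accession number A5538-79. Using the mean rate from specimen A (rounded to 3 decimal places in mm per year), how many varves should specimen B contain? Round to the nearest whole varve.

10917 varves

Specimen A: adjusted count: 11650 + 3 = 11653 varves.
A: 6475.0 mm over 11653 years gives 6475.0 / 11653 ≈ 0.556 mm/yr.
B spans 6069.6 / 0.556 = 10916.55 years ≈ 10917 varves.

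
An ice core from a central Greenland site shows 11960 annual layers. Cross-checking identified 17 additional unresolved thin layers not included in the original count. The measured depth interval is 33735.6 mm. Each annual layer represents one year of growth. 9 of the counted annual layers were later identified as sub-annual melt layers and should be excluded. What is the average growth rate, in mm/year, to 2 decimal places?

2.82 mm/year

After corrections the count is 11960 − 9 + 17 = 11968 annual layers.
Extension rate ≈ 33735.6 / 11968 = 2.82 mm/year.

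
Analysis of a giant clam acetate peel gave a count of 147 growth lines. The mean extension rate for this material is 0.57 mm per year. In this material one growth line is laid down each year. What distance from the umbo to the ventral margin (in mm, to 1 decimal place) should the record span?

147 years of growth are recorded.
147 years at 0.57 mm/year gives 0.57 × 147 = 83.8 mm.

83.8 mm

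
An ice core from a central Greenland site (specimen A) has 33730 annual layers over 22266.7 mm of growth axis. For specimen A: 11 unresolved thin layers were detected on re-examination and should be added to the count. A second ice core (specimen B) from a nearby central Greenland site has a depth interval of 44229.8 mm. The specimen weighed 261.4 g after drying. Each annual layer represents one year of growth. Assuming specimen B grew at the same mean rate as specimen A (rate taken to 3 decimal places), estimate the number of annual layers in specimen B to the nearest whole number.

Specimen A: correcting the raw count gives 33730 + 11 = 33741 true annual layers.
A: Mean rate = 22266.7 mm / 33741 years ≈ 0.660 mm/yr.
B spans 44229.8 / 0.660 = 67014.85 years ≈ 67015 annual layers.

67015 annual layers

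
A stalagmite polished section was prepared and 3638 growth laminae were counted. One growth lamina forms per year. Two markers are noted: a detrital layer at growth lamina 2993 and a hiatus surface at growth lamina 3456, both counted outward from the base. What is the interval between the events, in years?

463 years

3456 − 2993 = 463 growth laminae lie between the two events.
One growth lamina per year makes the interval 463 years.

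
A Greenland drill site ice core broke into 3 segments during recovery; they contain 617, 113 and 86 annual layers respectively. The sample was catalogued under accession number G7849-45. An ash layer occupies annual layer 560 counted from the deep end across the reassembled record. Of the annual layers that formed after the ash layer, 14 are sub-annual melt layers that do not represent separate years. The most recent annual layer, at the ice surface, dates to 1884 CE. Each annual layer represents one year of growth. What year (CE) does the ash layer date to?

1642 CE

Total annual layers = 617 + 113 + 86 = 816.
816 − 560 = 256 annual layers lie beyond the ash layer toward the ice surface.
Removing the 14 false annual layers leaves 256 − 14 = 242 true annual layers beyond the ash layer.
Counting back 242 years from 1884 CE places the ash layer in 1884 − 242 = 1642 CE.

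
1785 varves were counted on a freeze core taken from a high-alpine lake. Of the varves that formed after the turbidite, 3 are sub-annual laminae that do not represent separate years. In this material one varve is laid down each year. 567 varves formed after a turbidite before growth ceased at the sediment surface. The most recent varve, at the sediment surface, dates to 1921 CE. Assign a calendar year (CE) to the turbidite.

1357 CE

567 varves post-date the turbidite.
Excluding 3 false varves: 567 − 3 = 564.
1921 − 564 = 1357 CE.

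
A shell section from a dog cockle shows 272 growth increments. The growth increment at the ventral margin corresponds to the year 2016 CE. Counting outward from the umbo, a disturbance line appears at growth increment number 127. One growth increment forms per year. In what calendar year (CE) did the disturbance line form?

Between growth increment 127 and the ventral margin there are 272 − 127 = 145 growth increments.
Counting back 145 years from 2016 CE places the disturbance line in 2016 − 145 = 1871 CE.

1871 CE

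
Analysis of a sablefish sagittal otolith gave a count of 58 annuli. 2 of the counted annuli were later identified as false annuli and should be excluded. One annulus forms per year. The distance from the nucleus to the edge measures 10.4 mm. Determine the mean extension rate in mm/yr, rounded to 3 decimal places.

Adjusted count: 58 − 2 = 56 annuli.
10.4 mm over 56 years gives 10.4 / 56 ≈ 0.186 mm/yr.

0.186 mm/yr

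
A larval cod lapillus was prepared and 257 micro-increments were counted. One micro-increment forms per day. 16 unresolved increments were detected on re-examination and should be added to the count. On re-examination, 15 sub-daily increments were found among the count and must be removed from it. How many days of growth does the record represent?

258 days

True micro-increment count = 257 − 15 + 16 = 258.
One micro-increment per day makes the duration 258 days.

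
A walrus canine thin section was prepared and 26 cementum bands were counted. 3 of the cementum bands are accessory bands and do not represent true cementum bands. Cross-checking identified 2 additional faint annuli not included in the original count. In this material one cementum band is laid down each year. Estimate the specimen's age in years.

After corrections the count is 26 − 3 + 2 = 25 cementum bands.
At one cementum band per year, that is 25 years.

25 years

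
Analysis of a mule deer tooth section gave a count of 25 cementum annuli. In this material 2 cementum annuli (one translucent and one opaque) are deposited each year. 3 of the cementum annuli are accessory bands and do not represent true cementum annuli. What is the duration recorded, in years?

11 years

Correcting the raw count gives 25 − 3 = 22 true cementum annuli.
With 2 cementum annuli per year, 22 / 2 = 11 years.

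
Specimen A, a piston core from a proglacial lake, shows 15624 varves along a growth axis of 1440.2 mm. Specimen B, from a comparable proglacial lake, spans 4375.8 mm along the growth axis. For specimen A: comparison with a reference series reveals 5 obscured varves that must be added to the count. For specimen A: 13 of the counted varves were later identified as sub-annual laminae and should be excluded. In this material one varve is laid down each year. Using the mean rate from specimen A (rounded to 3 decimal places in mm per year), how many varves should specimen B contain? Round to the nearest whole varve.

Specimen A: correcting the raw count gives 15624 − 13 + 5 = 15616 true varves.
A: Extension rate ≈ 1440.2 / 15616 = 0.092 mm/yr.
B spans 4375.8 / 0.092 = 47563.04 years ≈ 47563 varves.

47563 varves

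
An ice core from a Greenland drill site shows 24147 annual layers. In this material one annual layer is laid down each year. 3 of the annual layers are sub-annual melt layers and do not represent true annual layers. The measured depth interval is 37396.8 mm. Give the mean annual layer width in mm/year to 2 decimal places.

Correcting the raw count gives 24147 − 3 = 24144 true annual layers.
Extension rate ≈ 37396.8 / 24144 = 1.55 mm/year.

1.55 mm/year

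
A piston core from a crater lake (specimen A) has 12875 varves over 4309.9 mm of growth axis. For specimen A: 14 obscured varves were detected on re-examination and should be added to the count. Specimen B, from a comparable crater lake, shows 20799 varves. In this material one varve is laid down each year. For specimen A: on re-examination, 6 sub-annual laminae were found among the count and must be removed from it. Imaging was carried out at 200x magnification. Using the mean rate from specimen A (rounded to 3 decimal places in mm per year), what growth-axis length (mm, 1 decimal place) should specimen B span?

Specimen A: adjusted count: 12875 − 6 + 14 = 12883 varves.
A: 4309.9 mm over 12883 years gives 4309.9 / 12883 ≈ 0.335 mm/yr.
Length of B = 0.335 × 20799 = 6967.7 mm.

6967.7 mm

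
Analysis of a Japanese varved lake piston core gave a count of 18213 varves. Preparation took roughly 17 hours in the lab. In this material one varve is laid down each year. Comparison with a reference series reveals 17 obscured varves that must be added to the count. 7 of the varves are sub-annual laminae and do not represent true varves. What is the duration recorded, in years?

18223 years

After corrections the count is 18213 − 7 + 17 = 18223 varves.
With a one-to-one varve periodicity this is 18223 years.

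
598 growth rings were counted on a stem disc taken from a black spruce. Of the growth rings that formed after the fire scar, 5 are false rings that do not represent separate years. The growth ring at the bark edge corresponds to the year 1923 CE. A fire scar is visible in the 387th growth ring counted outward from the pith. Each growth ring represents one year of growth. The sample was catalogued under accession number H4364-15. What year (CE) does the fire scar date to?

1717 CE

The fire scar sits at growth ring 387 from the pith, so 598 − 387 = 211 growth rings formed after it.
Excluding 5 false growth rings: 211 − 5 = 206.
The growth ring at the bark edge is 1923 CE, so the fire scar dates to 1923 − 206 = 1717 CE.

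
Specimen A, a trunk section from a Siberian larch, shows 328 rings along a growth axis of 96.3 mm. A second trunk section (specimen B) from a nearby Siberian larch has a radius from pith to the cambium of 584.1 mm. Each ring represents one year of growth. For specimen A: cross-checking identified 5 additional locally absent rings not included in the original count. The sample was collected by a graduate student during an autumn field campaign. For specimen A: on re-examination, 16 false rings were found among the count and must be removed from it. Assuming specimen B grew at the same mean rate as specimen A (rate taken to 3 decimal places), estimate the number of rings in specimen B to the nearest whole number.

Specimen A: true ring count = 328 − 16 + 5 = 317.
A: Mean rate = 96.3 mm / 317 years ≈ 0.304 mm/year.
B spans 584.1 / 0.304 = 1921.38 years ≈ 1921 rings.

1921 rings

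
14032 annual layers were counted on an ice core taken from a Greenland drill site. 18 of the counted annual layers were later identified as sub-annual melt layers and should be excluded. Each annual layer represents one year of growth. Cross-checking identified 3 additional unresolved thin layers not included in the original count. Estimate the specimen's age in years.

Adjusted count: 14032 − 18 + 3 = 14017 annual layers.
At one annual layer per year, that is 14017 years.

14017 yr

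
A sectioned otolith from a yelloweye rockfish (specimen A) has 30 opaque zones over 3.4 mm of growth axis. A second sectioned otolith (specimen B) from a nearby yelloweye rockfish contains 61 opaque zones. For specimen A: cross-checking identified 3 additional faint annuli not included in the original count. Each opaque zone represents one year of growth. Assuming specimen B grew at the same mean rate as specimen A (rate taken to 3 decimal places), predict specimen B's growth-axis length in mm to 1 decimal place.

Specimen A: after corrections the count is 30 + 3 = 33 opaque zones.
A: Mean rate = 3.4 mm / 33 years ≈ 0.103 mm per year.
B's length ≈ 0.103 × 61 = 6.3 mm.

6.3 mm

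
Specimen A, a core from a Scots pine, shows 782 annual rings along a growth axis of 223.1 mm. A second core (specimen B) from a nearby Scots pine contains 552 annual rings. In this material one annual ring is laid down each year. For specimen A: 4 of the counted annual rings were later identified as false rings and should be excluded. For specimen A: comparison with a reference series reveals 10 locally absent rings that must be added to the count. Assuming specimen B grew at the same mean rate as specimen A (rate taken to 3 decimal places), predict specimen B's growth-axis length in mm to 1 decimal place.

156.2 mm

Specimen A: adjusted count: 782 − 4 + 10 = 788 annual rings.
A: Mean rate = 223.1 mm / 788 years ≈ 0.283 mm per year.
Length of B = 0.283 × 552 = 156.2 mm.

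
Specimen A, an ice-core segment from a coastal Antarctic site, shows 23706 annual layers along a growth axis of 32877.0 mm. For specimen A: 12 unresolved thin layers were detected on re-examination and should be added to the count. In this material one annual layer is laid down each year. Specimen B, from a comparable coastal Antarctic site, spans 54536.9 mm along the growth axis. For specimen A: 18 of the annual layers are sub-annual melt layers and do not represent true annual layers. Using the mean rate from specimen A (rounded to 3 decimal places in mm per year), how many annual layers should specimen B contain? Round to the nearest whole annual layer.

Specimen A: true annual layer count = 23706 − 18 + 12 = 23700.
A: Mean rate = 32877.0 mm / 23700 years ≈ 1.387 mm/yr.
Specimen B: 54536.9 mm / 1.387 mm per year = 39320.04 years ≈ 39320 annual layers.

39320 annual layers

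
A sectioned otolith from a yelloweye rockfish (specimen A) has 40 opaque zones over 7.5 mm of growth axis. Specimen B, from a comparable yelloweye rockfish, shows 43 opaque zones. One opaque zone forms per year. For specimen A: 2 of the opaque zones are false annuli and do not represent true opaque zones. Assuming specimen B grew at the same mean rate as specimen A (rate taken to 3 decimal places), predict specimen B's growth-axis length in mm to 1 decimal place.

8.5 mm

Specimen A: correcting the raw count gives 40 − 2 = 38 true opaque zones.
A: 7.5 mm over 38 years gives 7.5 / 38 ≈ 0.197 mm/year.
B's length ≈ 0.197 × 43 = 8.5 mm.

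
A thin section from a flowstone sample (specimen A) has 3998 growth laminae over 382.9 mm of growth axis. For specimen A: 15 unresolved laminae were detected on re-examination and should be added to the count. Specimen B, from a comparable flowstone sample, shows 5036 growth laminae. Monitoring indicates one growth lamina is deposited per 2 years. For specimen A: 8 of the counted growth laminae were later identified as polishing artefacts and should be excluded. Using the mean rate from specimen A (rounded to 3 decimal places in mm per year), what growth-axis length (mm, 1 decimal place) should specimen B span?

Specimen A: after corrections the count is 3998 − 8 + 15 = 4005 growth laminae.
Specimen A: at 2 years per growth lamina, 4005 × 2 = 8010 years.
A: Extension rate ≈ 382.9 / 8010 = 0.048 mm per year.
Specimen B: 5036 growth laminae at 2 years each span 5036 × 2 = 10072 years. Length of B = 0.048 × 10072 = 483.5 mm.

483.5 mm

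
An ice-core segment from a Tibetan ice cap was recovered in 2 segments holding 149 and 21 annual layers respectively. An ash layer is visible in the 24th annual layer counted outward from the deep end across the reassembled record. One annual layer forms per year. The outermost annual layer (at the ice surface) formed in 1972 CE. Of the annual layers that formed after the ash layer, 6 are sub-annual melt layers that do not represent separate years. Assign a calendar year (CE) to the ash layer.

1832 CE

Total annual layers = 149 + 21 = 170.
170 − 24 = 146 annual layers lie beyond the ash layer toward the ice surface.
Removing the 6 false annual layers leaves 146 − 6 = 140 true annual layers beyond the ash layer.
Counting back 140 years from 1972 CE places the ash layer in 1972 − 140 = 1832 CE.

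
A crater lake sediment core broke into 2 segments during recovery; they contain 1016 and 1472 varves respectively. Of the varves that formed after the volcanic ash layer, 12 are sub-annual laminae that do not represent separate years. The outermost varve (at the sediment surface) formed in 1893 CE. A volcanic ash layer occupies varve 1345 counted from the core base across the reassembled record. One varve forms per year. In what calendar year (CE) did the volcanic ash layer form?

762 CE

Total varves = 1016 + 1472 = 2488.
Between varve 1345 and the sediment surface there are 2488 − 1345 = 1143 varves.
Removing the 12 false varves leaves 1143 − 12 = 1131 true varves beyond the volcanic ash layer.
Counting back 1131 years from 1893 CE places the volcanic ash layer in 1893 − 1131 = 762 CE.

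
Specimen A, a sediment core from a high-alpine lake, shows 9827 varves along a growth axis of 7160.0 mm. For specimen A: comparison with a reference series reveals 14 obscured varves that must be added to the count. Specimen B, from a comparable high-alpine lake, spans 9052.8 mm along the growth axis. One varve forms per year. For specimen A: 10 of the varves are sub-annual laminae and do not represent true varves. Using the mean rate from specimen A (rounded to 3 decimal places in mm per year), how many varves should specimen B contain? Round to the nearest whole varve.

Specimen A: correcting the raw count gives 9827 − 10 + 14 = 9831 true varves.
A: 7160.0 mm over 9831 years gives 7160.0 / 9831 ≈ 0.728 mm/yr.
For B, 9052.8 / 0.728 = 12435.16 years ≈ 12435 varves.

12435 varves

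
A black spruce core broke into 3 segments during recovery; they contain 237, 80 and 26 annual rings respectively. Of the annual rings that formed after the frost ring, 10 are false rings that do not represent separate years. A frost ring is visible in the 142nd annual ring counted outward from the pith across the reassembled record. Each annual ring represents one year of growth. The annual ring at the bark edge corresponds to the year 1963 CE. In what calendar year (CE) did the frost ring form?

Total annual rings = 237 + 80 + 26 = 343.
343 − 142 = 201 annual rings lie beyond the frost ring toward the bark edge.
Excluding 10 false annual rings: 201 − 10 = 191.
Counting back 191 years from 1963 CE places the frost ring in 1963 − 191 = 1772 CE.

1772 CE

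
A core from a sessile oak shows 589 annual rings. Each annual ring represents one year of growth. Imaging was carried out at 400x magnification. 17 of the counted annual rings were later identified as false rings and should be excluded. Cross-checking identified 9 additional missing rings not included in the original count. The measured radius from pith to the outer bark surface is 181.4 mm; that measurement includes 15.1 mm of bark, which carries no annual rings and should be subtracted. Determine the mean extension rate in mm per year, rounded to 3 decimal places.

0.286 mm per year

Adjusted count: 589 − 17 + 9 = 581 annual rings.
Removing the 15.1 mm offcut leaves 181.4 − 15.1 = 166.3 mm.
Mean rate = 166.3 mm / 581 years ≈ 0.286 mm per year.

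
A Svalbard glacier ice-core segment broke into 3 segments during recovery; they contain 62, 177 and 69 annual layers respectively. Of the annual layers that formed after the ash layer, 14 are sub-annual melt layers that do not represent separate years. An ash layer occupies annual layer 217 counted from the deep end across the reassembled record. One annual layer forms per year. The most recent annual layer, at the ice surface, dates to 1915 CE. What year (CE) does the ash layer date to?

1838 CE

Total annual layers = 62 + 177 + 69 = 308.
Between annual layer 217 and the ice surface there are 308 − 217 = 91 annual layers.
Excluding 14 false annual layers: 91 − 14 = 77.
Counting back 77 years from 1915 CE places the ash layer in 1915 − 77 = 1838 CE.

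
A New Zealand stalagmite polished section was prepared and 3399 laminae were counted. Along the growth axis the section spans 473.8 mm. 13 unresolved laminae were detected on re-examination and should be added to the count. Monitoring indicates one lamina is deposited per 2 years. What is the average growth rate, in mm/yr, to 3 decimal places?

0.069 mm/yr

Correcting the raw count gives 3399 + 13 = 3412 true laminae.
Multiplying by 2 years per lamina: 3412 × 2 = 6824 years.
Mean rate = 473.8 mm / 6824 years ≈ 0.069 mm/yr.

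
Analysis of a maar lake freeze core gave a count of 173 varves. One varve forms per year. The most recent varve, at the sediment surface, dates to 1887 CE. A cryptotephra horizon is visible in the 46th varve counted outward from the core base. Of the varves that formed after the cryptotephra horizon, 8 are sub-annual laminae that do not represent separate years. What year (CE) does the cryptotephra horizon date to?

173 − 46 = 127 varves lie beyond the cryptotephra horizon toward the sediment surface.
127 − 8 false = 119 true varves after the cryptotephra horizon.
The varve at the sediment surface is 1887 CE, so the cryptotephra horizon dates to 1887 − 119 = 1768 CE.

1768 CE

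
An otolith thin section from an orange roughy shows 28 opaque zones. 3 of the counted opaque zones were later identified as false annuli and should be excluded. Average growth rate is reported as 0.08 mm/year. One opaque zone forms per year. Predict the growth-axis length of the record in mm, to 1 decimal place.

Adjusted count: 28 − 3 = 25 opaque zones.
Length ≈ 0.08 × 25 = 2.0 mm.

2.0 mm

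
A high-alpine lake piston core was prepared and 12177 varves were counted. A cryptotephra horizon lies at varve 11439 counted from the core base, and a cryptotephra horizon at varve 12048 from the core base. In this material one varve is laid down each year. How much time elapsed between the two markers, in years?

609 years

The two markers are separated by 12048 − 11439 = 609 varves.
That is 609 years at one varve per year.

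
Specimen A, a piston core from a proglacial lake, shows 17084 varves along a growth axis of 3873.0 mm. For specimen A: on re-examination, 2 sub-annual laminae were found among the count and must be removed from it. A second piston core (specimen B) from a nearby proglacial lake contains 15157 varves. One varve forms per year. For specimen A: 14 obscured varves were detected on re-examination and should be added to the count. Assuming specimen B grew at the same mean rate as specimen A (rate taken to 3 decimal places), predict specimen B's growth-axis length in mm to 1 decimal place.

3440.6 mm

Specimen A: adjusted count: 17084 − 2 + 14 = 17096 varves.
A: 3873.0 mm over 17096 years gives 3873.0 / 17096 ≈ 0.227 mm/yr.
B's length ≈ 0.227 × 15157 = 3440.6 mm.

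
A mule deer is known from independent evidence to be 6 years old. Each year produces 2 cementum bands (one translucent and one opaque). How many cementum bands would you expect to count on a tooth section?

Expected cementum bands: 6 × 2 = 12.
So 12 cementum bands should be present.

12 cementum bands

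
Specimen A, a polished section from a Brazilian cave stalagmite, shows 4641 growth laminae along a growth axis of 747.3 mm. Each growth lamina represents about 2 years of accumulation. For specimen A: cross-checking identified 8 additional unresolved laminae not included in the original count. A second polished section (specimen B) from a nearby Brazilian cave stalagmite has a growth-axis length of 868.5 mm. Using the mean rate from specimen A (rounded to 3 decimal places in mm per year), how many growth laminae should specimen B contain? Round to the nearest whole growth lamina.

Specimen A: after corrections the count is 4641 + 8 = 4649 growth laminae.
Specimen A: 4649 growth laminae at 2 years each span 4649 × 2 = 9298 years.
A: Mean rate = 747.3 mm / 9298 years ≈ 0.080 mm per year.
B spans 868.5 / 0.080 = 10856.25 years; at 2 years per growth lamina that is 10856.25 / 2 ≈ 5428 growth laminae.

5428 growth laminae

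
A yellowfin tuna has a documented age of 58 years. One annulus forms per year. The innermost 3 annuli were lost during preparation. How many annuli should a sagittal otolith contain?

One annulus per year gives 58 annuli over 58 years.
58 − 3 missed = 55 annuli expected in the prepared section.

55 annuli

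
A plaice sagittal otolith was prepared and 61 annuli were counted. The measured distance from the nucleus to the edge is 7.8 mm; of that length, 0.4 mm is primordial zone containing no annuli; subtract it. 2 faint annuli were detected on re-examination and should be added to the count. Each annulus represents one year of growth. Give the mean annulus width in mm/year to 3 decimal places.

After corrections the count is 61 + 2 = 63 annuli.
The growth record spans 7.8 − 0.4 = 7.4 mm.
Mean rate = 7.4 mm / 63 years ≈ 0.117 mm/year.

0.117 mm/year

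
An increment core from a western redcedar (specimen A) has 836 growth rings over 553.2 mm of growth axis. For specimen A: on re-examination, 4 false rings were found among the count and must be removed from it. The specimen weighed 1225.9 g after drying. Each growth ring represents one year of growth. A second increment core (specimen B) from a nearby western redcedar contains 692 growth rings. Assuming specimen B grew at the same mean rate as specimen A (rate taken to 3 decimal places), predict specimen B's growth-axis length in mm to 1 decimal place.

Specimen A: true growth ring count = 836 − 4 = 832.
A: Mean rate = 553.2 mm / 832 years ≈ 0.665 mm/year.
For B, 0.665 mm/year × 692 years = 460.2 mm.

460.2 mm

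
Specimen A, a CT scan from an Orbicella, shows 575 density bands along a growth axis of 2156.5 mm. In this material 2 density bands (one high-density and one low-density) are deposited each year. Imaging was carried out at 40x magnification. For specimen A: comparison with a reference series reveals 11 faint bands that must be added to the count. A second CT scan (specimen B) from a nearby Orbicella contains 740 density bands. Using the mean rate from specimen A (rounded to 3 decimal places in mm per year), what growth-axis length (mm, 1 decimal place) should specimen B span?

2723.2 mm

Specimen A: after corrections the count is 575 + 11 = 586 density bands.
Specimen A: with 2 density bands per year, 586 / 2 = 293 years.
A: 2156.5 mm over 293 years gives 2156.5 / 293 ≈ 7.360 mm/year.
Specimen B: 740 density bands at 2 per year is 740 / 2 = 370 years. B's length ≈ 7.360 × 370 = 2723.2 mm.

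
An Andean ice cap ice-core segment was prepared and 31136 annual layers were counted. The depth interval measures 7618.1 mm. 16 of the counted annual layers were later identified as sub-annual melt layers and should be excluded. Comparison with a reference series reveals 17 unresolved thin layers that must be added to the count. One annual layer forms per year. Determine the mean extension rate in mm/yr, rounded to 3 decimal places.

Adjusted count: 31136 − 16 + 17 = 31137 annual layers.
Extension rate ≈ 7618.1 / 31137 = 0.245 mm/yr.

0.245 mm/yr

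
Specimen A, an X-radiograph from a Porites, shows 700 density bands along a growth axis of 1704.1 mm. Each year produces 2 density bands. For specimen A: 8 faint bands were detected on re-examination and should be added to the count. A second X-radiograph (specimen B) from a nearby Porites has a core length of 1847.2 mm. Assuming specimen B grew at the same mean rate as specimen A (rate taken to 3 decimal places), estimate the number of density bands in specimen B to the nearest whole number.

767 density bands

Specimen A: adjusted count: 700 + 8 = 708 density bands.
Specimen A: with 2 density bands per year, 708 / 2 = 354 years.
A: Mean rate = 1704.1 mm / 354 years ≈ 4.814 mm/year.
For B, 1847.2 / 4.814 = 383.71 years; at 2 density bands per year that is 383.71 × 2 ≈ 767 density bands.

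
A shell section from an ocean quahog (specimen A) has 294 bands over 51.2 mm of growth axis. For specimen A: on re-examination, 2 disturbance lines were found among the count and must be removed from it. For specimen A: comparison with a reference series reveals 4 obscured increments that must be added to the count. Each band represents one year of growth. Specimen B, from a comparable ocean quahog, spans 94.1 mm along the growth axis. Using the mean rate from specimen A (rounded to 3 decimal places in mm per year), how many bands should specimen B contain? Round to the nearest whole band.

544 bands

Specimen A: adjusted count: 294 − 2 + 4 = 296 bands.
A: Extension rate ≈ 51.2 / 296 = 0.173 mm per year.
For B, 94.1 / 0.173 = 543.93 years ≈ 544 bands.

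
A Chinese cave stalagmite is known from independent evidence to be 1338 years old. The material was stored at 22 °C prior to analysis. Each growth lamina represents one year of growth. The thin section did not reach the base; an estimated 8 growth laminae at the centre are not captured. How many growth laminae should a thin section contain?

1330 growth laminae

One growth lamina per year gives 1338 growth laminae over 1338 years.
Less the 8 uncaptured growth laminae: 1338 − 8 = 1330.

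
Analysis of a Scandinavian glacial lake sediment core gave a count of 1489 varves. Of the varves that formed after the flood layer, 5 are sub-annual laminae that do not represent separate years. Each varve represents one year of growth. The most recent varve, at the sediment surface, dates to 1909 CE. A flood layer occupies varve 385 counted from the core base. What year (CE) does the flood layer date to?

810 CE

Between varve 385 and the sediment surface there are 1489 − 385 = 1104 varves.
Excluding 5 false varves: 1104 − 5 = 1099.
The varve at the sediment surface is 1909 CE, so the flood layer dates to 1909 − 1099 = 810 CE.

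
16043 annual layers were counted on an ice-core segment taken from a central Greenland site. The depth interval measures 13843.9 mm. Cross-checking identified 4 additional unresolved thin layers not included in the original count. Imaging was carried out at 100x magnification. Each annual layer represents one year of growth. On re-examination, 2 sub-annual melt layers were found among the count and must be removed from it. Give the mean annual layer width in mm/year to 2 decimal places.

After corrections the count is 16043 − 2 + 4 = 16045 annual layers.
13843.9 mm over 16045 years gives 13843.9 / 16045 ≈ 0.86 mm/year.

0.86 mm/year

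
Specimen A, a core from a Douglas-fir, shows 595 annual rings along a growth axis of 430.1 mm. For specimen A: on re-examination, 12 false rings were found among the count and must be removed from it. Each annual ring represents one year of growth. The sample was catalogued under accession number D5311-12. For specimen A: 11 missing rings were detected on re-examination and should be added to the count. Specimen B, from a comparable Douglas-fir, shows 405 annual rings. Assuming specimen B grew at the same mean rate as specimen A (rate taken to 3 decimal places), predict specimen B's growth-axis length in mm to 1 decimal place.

293.2 mm

Specimen A: true annual ring count = 595 − 12 + 11 = 594.
A: Extension rate ≈ 430.1 / 594 = 0.724 mm/yr.
Length of B = 0.724 × 405 = 293.2 mm.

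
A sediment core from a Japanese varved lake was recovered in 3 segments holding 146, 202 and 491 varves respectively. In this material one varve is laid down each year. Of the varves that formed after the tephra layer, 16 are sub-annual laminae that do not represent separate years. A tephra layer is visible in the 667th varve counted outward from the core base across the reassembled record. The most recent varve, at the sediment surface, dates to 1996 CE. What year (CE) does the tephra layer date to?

1840 CE

Total varves = 146 + 202 + 491 = 839.
The tephra layer sits at varve 667 from the core base, so 839 − 667 = 172 varves formed after it.
Removing the 16 false varves leaves 172 − 16 = 156 true varves beyond the tephra layer.
Counting back 156 years from 1996 CE places the tephra layer in 1996 − 156 = 1840 CE.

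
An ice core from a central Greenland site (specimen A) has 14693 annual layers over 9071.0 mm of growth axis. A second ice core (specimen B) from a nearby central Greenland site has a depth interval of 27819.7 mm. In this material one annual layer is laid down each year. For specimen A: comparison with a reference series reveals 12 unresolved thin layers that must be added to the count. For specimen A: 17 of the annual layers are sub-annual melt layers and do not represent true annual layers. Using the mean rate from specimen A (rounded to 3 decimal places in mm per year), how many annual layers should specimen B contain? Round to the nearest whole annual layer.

45016 annual layers

Specimen A: correcting the raw count gives 14693 − 17 + 12 = 14688 true annual layers.
A: Mean rate = 9071.0 mm / 14688 years ≈ 0.618 mm/year.
For B, 27819.7 / 0.618 = 45015.70 years ≈ 45016 annual layers.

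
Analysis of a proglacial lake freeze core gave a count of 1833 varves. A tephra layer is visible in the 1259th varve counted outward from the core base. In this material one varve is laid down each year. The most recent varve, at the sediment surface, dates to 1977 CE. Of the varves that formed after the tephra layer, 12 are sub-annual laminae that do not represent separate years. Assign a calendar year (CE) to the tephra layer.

The tephra layer sits at varve 1259 from the core base, so 1833 − 1259 = 574 varves formed after it.
574 − 12 false = 562 true varves after the tephra layer.
1977 − 562 = 1415 CE.

1415 CE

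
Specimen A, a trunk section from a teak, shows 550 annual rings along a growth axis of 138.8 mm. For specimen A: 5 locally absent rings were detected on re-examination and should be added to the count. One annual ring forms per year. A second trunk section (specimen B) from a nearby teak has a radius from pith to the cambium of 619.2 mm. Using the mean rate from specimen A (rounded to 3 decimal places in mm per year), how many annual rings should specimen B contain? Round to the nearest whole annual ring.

2477 annual rings

Specimen A: true annual ring count = 550 + 5 = 555.
A: Mean rate = 138.8 mm / 555 years ≈ 0.250 mm per year.
Specimen B: 619.2 mm / 0.250 mm per year = 2476.80 years ≈ 2477 annual rings.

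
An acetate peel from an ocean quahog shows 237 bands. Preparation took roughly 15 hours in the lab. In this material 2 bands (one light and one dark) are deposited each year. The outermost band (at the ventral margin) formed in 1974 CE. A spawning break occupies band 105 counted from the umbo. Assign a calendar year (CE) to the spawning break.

1908 CE

237 − 105 = 132 bands lie beyond the spawning break toward the ventral margin.
Dividing by 2 bands per year: 132 / 2 = 66 years.
The band at the ventral margin is 1974 CE, so the spawning break dates to 1974 − 66 = 1908 CE.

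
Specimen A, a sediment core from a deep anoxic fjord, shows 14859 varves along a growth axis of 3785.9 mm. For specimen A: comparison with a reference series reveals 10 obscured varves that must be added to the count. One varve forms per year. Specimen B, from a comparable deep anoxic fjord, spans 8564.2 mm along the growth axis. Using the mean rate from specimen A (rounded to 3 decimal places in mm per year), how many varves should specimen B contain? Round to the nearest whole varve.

33585 varves

Specimen A: adjusted count: 14859 + 10 = 14869 varves.
A: Mean rate = 3785.9 mm / 14869 years ≈ 0.255 mm per year.
Specimen B: 8564.2 mm / 0.255 mm per year = 33585.10 years ≈ 33585 varves.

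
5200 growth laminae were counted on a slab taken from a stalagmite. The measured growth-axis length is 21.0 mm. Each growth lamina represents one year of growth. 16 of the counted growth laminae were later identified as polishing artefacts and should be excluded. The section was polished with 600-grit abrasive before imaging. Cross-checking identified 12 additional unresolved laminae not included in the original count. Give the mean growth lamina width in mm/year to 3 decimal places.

True growth lamina count = 5200 − 16 + 12 = 5196.
Extension rate ≈ 21.0 / 5196 = 0.004 mm/year.

0.004 mm/year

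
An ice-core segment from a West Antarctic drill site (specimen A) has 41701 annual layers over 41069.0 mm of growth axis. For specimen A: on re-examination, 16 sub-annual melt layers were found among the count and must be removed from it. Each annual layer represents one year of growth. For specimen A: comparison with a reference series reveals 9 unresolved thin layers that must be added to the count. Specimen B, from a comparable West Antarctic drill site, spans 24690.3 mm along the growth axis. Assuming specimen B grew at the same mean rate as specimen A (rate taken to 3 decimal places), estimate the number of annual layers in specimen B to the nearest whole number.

Specimen A: adjusted count: 41701 − 16 + 9 = 41694 annual layers.
A: Mean rate = 41069.0 mm / 41694 years ≈ 0.985 mm/year.
B spans 24690.3 / 0.985 = 25066.29 years ≈ 25066 annual layers.

25066 annual layers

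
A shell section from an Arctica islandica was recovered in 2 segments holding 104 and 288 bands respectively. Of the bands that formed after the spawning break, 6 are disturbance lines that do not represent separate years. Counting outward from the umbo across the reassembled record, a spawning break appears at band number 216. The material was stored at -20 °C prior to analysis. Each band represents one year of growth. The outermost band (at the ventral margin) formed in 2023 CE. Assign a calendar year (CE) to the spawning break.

Total bands = 104 + 288 = 392.
392 − 216 = 176 bands lie beyond the spawning break toward the ventral margin.
Removing the 6 false bands leaves 176 − 6 = 170 true bands beyond the spawning break.
Counting back 170 years from 2023 CE places the spawning break in 2023 − 170 = 1853 CE.

1853 CE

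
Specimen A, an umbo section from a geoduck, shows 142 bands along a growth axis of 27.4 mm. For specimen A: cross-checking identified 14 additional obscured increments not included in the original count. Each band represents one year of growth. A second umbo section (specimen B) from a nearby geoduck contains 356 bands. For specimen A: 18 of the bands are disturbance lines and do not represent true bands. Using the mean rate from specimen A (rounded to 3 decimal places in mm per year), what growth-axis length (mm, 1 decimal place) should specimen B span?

Specimen A: correcting the raw count gives 142 − 18 + 14 = 138 true bands.
A: Mean rate = 27.4 mm / 138 years ≈ 0.199 mm/year.
B's length ≈ 0.199 × 356 = 70.8 mm.

70.8 mm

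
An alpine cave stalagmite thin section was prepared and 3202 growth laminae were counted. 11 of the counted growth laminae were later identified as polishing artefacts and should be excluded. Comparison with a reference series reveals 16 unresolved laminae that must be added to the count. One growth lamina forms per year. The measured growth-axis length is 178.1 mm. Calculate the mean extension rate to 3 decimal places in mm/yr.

Adjusted count: 3202 − 11 + 16 = 3207 growth laminae.
Mean rate = 178.1 mm / 3207 years ≈ 0.056 mm/yr.

0.056 mm/yr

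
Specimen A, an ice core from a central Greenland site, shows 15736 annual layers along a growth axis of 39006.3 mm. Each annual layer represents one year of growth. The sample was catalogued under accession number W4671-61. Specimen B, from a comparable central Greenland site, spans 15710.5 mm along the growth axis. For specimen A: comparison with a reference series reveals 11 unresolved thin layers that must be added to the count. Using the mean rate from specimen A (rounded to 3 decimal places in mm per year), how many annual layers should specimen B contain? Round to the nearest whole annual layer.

Specimen A: after corrections the count is 15736 + 11 = 15747 annual layers.
A: Mean rate = 39006.3 mm / 15747 years ≈ 2.477 mm/year.
Specimen B: 15710.5 mm / 2.477 mm per year = 6342.55 years ≈ 6343 annual layers.

6343 annual layers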